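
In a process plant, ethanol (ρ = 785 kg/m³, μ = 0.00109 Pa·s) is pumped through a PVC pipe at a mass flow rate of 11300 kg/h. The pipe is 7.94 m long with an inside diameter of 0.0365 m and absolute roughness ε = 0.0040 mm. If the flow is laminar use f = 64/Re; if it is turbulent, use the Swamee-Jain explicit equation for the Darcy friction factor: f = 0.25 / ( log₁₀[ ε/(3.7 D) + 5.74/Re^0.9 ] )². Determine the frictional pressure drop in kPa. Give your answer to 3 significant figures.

ΔP ≈ 23.1 kPa

ṁ = 11300 kg/h = 11300/3600 = 3.139 kg/s.
A = πD²/4 = π(0.0365)²/4 = 0.001046 m²; mean velocity V = ṁ/(ρA) = 3.139/(785 · 0.001046) = 3.821 m/s.
Reynolds number Re = ρVD/μ = 785 · 3.821 · 0.0365 / 0.00109 = 1.005e+05.
Re > 4000 → turbulent. Relative roughness ε/D = 4e-06/0.0365 = 0.00011. Swamee-Jain: f = 0.25/(log₁₀[0.00011/3.7 + 5.74/1.005e+05^0.9])² = 0.25/(log₁₀[2.96e-05 + 0.000181])² = 0.25/(-3.677)² = 0.01849.
Darcy-Weisbach: ΔP = f(L/D)(ρV²/2) = 0.01849·(7.94/0.0365)·(785·3.821²/2) = 0.01849·217.5·5732 = 2.306e+04 Pa.
ΔP = 2.306e+04 Pa = 23.1 kPa.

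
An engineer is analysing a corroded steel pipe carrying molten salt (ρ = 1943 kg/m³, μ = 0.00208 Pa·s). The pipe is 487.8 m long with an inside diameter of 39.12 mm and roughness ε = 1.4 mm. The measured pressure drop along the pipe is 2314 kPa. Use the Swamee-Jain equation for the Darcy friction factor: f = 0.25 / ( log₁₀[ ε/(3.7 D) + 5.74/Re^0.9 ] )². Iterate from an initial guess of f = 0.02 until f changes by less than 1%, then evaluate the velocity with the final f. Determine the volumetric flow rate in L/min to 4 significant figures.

Rearranging Darcy-Weisbach: V = √(2·ΔP·D/(f·L·ρ)). With ε/D = 0.0014/0.03912 = 0.0358, iterate starting from f = 0.02:
  f = 0.02 → V = √(2·2.314e+06·0.03912/(0.02·487.8·1943)) = 3.09 m/s; Re = ρVD/μ = 1.129e+05; f → 0.06205
  f = 0.06205 → V = 1.755 m/s; Re = 6.412e+04; f → 0.06235
Converged (Δf/f < 1%). With the final f = 0.06235: V = √(2·2.314e+06·0.03912/(0.06235·487.8·1943)) = 1.75 m/s.
Q = V·A = 1.75·(π/4·0.03912²) = 0.002104 m³/s = 126.2 L/min.

Q ≈ 126.2 L/min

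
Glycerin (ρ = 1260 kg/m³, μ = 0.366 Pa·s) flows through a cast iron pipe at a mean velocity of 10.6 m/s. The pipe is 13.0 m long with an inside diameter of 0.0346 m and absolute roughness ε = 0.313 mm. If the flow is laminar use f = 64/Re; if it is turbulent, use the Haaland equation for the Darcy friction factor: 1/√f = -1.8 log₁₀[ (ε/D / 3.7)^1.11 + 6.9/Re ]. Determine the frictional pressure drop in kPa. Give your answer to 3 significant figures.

Reynolds number Re = ρVD/μ = 1260 · 10.6 · 0.0346 / 0.366 = 1263.
Re < 2300 → laminar flow, so f = 64/Re = 64/1263 = 0.05069 (the turbulent correlation is not needed).
Darcy-Weisbach: ΔP = f(L/D)(ρV²/2) = 0.05069·(13/0.0346)·(1260·10.6²/2) = 0.05069·375.7·7.079e+04 = 1.348e+06 Pa.
ΔP = 1.348e+06 Pa = 1350 kPa.

ΔP ≈ 1350 kPa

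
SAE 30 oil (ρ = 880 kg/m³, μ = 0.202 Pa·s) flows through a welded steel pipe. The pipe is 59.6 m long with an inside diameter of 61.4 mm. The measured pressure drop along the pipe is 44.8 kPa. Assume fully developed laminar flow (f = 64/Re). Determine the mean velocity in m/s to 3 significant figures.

For laminar flow, f = 64/Re with Re = ρVD/μ, so Darcy-Weisbach reduces to ΔP = 32μLV/D². Solving for V: V = ΔP·D²/(32μL) = 4.48e+04·(0.0614)²/(32·0.202·59.6) = 0.4384 m/s.
Check: Re = ρVD/μ = 880·0.4384·0.0614/0.202 = 117.3 < 2300, so the laminar assumption holds.

V ≈ 0.438 m/s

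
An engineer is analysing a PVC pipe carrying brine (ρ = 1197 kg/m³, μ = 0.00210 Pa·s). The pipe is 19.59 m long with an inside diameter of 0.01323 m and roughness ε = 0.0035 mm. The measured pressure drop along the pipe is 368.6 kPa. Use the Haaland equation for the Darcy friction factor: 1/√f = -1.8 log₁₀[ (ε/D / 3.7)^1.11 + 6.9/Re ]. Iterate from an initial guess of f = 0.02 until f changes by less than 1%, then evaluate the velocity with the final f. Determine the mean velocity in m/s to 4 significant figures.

Rearranging Darcy-Weisbach: V = √(2·ΔP·D/(f·L·ρ)). With ε/D = 3.5e-06/0.01323 = 0.000265, iterate starting from f = 0.02:
  f = 0.02 → V = √(2·3.686e+05·0.01323/(0.02·19.59·1197)) = 4.56 m/s; Re = ρVD/μ = 3.439e+04; f → 0.02321
  f = 0.02321 → V = 4.233 m/s; Re = 3.192e+04; f → 0.02358
  f = 0.02358 → V = 4.2 m/s; Re = 3.167e+04; f → 0.02362
Converged (Δf/f < 1%). With the final f = 0.02362: V = √(2·3.686e+05·0.01323/(0.02362·19.59·1197)) = 4.196 m/s.

V ≈ 4.196 m/s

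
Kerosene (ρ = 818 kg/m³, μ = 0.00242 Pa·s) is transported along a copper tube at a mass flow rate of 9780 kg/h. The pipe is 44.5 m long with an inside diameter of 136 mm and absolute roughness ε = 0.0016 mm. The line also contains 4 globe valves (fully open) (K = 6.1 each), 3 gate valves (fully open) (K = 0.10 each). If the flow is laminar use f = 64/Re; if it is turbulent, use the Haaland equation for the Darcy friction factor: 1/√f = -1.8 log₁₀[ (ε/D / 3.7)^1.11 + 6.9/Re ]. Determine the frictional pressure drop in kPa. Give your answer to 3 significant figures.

ΔP ≈ 0.741 kPa

ṁ = 9780 kg/h = 9780/3600 = 2.717 kg/s.
A = πD²/4 = π(0.136)²/4 = 0.01453 m²; mean velocity V = ṁ/(ρA) = 2.717/(818 · 0.01453) = 0.2286 m/s.
Reynolds number Re = ρVD/μ = 818 · 0.2286 · 0.136 / 0.00242 = 1.051e+04.
Re > 4000 → turbulent. Relative roughness ε/D = 1.6e-06/0.136 = 1.18e-05. Haaland: 1/√f = -1.8 log₁₀[(1.18e-05/3.7)^1.11 + 6.9/1.051e+04] = -1.8 log₁₀[7.9e-07 + 0.000657] = 5.728, so f = 0.03048.
Total minor-loss coefficient ΣK = 4·6.1 + 3·0.1 = 24.7.
ΔP = [f·L/D + ΣK]·(ρV²/2) = [0.03048·44.5/0.136 + 24.7]·(818·0.2286²/2) = [9.973 + 24.7]·21.38 = 741.2 Pa.
ΔP = 741.2 Pa = 0.741 kPa.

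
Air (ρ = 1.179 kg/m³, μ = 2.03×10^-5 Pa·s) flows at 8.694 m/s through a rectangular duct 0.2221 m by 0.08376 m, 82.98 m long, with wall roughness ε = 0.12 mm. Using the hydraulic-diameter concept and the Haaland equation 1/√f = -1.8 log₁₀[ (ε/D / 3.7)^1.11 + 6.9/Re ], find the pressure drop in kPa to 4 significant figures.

ΔP ≈ 0.7014 kPa

Hydraulic diameter D_h = 4A/P = 4·(0.2221·0.08376)/(2·(0.2221+0.08376)) = 0.07441/0.6117 = 0.1216 m.
Re = ρVD_h/μ = 1.179·8.694·0.1216/2.03e-05 = 6.142e+04.
ε/D_h = 0.00012/0.1216 = 0.000986; Haaland gives 1/√f = -1.8 log₁₀[0.000108+0.000112] = 6.583, so f = 0.02308.
ΔP = f(L/D_h)(ρV²/2) = 0.02308·82.98/0.1216·44.56 = 701.4 Pa.
ΔP = 0.7014 kPa.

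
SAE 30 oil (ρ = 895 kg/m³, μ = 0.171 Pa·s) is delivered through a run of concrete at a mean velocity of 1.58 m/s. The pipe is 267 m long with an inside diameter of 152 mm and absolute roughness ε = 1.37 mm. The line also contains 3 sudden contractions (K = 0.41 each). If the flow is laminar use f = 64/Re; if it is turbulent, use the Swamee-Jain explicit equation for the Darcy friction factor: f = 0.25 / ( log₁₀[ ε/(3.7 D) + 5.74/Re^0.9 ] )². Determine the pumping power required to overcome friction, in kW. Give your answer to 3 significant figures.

P ≈ 2.90 kW

Reynolds number Re = ρVD/μ = 895 · 1.58 · 0.152 / 0.171 = 1257.
Re < 2300 → laminar flow, so f = 64/Re = 64/1257 = 0.05092 (the turbulent correlation is not needed).
Total minor-loss coefficient ΣK = 3·0.41 = 1.23.
ΔP = [f·L/D + ΣK]·(ρV²/2) = [0.05092·267/0.152 + 1.23]·(895·1.58²/2) = [89.44 + 1.23]·1117 = 1.013e+05 Pa.
Q = V·A = 1.58·0.01815 = 0.02867 m³/s.
Pumping power P = QΔP = 0.02867·1.013e+05 = 2904 W = 2.90 kW.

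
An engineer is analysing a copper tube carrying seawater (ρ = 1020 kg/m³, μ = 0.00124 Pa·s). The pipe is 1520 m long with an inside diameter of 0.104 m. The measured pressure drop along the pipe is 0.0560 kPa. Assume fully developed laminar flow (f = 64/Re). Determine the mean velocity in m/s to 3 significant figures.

V ≈ 0.0100 m/s

For laminar flow, f = 64/Re with Re = ρVD/μ, so Darcy-Weisbach reduces to ΔP = 32μLV/D². Solving for V: V = ΔP·D²/(32μL) = 56·(0.104)²/(32·0.00124·1520) = 0.01004 m/s.
Check: Re = ρVD/μ = 1020·0.01004·0.104/0.00124 = 859.1 < 2300, so the laminar assumption holds.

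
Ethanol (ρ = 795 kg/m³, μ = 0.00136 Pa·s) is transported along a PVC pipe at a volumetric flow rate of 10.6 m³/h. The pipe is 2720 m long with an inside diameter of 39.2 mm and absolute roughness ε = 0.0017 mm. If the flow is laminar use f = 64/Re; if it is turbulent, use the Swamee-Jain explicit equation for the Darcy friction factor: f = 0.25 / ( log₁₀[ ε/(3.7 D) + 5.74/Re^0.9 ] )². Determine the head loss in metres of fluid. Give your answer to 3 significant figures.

h_f ≈ 430 m

Q = 10.6 m³/h = 10.6/3600 = 0.002944 m³/s.
Cross-sectional area A = πD²/4 = π(0.0392)²/4 = 0.001207 m²; mean velocity V = Q/A = 0.002944/0.001207 = 2.44 m/s.
Reynolds number Re = ρVD/μ = 795 · 2.44 · 0.0392 / 0.00136 = 5.591e+04.
Re > 4000 → turbulent. Relative roughness ε/D = 1.7e-06/0.0392 = 4.34e-05. Swamee-Jain: f = 0.25/(log₁₀[4.34e-05/3.7 + 5.74/5.591e+04^0.9])² = 0.25/(log₁₀[1.17e-05 + 0.000306])² = 0.25/(-3.497)² = 0.02044.
Darcy-Weisbach: ΔP = f(L/D)(ρV²/2) = 0.02044·(2720/0.0392)·(795·2.44²/2) = 0.02044·6.939e+04·2366 = 3.355e+06 Pa.
Head loss h_f = ΔP/(ρg) = 3.355e+06/(795·9.81) = 430 m.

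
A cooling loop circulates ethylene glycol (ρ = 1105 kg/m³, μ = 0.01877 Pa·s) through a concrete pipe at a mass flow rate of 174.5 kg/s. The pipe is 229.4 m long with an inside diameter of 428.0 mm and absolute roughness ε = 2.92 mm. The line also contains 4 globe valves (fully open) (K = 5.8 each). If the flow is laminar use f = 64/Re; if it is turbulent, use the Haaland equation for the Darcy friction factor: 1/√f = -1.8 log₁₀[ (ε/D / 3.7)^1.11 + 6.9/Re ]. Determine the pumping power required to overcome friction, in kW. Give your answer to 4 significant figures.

A = πD²/4 = π(0.428)²/4 = 0.1439 m²; mean velocity V = ṁ/(ρA) = 174.5/(1105 · 0.1439) = 1.098 m/s.
Reynolds number Re = ρVD/μ = 1105 · 1.098 · 0.428 / 0.0188 = 2.766e+04.
Re > 4000 → turbulent. Relative roughness ε/D = 0.00292/0.428 = 0.00682. Haaland: 1/√f = -1.8 log₁₀[(0.00682/3.7)^1.11 + 6.9/2.766e+04] = -1.8 log₁₀[0.000923 + 0.000249] = 5.276, so f = 0.03593.
Total minor-loss coefficient ΣK = 4·5.8 = 23.2.
ΔP = [f·L/D + ΣK]·(ρV²/2) = [0.03593·229.4/0.428 + 23.2]·(1105·1.098²/2) = [19.26 + 23.2]·665.6 = 2.826e+04 Pa.
Q = ṁ/ρ = 174.5/1105 = 0.1579 m³/s.
Pumping power P = QΔP = 0.1579·2.826e+04 = 4462.8 W = 4.463 kW.

P ≈ 4.463 kW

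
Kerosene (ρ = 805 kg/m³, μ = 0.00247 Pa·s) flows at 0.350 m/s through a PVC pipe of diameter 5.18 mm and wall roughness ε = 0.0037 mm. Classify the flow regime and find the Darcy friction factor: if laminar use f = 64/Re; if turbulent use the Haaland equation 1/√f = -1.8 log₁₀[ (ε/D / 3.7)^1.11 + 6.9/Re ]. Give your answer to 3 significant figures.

Re = ρVD/μ = 805·0.35·0.00518/0.00247 = 590.9.
Re < 2300 → laminar, so f = 64/Re = 0.1083 (roughness is irrelevant in laminar flow).

f ≈ 0.108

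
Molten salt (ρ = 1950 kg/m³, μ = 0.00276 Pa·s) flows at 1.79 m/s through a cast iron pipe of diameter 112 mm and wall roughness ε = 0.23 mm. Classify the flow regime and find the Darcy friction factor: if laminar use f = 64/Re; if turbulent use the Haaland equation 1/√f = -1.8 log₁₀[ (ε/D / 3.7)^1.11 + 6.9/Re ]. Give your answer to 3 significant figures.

f ≈ 0.0247

Re = ρVD/μ = 1950·1.79·0.112/0.00276 = 1.416e+05.
Re > 4000 → turbulent. ε/D = 0.00023/0.112 = 0.00205; Haaland: 1/√f = -1.8 log₁₀[0.000243 + 4.87e-05] = 6.362, so f = 0.0247.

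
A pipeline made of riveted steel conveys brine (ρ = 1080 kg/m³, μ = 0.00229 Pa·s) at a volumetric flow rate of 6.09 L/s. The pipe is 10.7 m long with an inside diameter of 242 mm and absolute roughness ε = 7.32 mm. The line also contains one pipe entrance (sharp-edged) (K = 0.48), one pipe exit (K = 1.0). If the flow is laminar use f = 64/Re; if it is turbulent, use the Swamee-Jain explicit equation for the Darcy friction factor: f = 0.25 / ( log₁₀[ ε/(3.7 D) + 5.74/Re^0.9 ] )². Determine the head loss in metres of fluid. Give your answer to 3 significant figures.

h_f ≈ 0.00370 m

Q = 6.09 L/s = 6.09/1000 = 0.00609 m³/s.
Cross-sectional area A = πD²/4 = π(0.242)²/4 = 0.046 m²; mean velocity V = Q/A = 0.00609/0.046 = 0.1324 m/s.
Reynolds number Re = ρVD/μ = 1080 · 0.1324 · 0.242 / 0.00229 = 1.511e+04.
Re > 4000 → turbulent. Relative roughness ε/D = 0.00732/0.242 = 0.0302. Swamee-Jain: f = 0.25/(log₁₀[0.0302/3.7 + 5.74/1.511e+04^0.9])² = 0.25/(log₁₀[0.00818 + 0.000994])² = 0.25/(-2.038)² = 0.06021.
Total minor-loss coefficient ΣK = 1·0.48 + 1·1 = 1.48.
ΔP = [f·L/D + ΣK]·(ρV²/2) = [0.06021·10.7/0.242 + 1.48]·(1080·0.1324²/2) = [2.662 + 1.48]·9.466 = 39.21 Pa.
Head loss h_f = ΔP/(ρg) = 39.21/(1080·9.81) = 0.00370 m.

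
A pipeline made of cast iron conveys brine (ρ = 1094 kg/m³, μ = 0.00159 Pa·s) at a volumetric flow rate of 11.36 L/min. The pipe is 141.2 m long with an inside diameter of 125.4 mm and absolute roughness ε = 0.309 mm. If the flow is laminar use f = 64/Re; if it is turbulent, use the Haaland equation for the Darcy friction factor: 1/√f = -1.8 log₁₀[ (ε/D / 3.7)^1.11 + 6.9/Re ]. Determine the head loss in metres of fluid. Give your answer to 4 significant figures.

Q = 11.36 L/min = 11.36/60000 = 0.0001893 m³/s.
Cross-sectional area A = πD²/4 = π(0.1254)²/4 = 0.01235 m²; mean velocity V = Q/A = 0.0001893/0.01235 = 0.01533 m/s.
Reynolds number Re = ρVD/μ = 1094 · 0.01533 · 0.1254 / 0.00159 = 1323.
Re < 2300 → laminar flow, so f = 64/Re = 64/1323 = 0.04839 (the turbulent correlation is not needed).
Darcy-Weisbach: ΔP = f(L/D)(ρV²/2) = 0.04839·(141.2/0.1254)·(1094·0.01533²/2) = 0.04839·1126·0.1285 = 7.004 Pa.
Head loss h_f = ΔP/(ρg) = 7.004/(1094·9.81) = 6.526×10^-4 m.

h_f ≈ 6.526×10^-4 m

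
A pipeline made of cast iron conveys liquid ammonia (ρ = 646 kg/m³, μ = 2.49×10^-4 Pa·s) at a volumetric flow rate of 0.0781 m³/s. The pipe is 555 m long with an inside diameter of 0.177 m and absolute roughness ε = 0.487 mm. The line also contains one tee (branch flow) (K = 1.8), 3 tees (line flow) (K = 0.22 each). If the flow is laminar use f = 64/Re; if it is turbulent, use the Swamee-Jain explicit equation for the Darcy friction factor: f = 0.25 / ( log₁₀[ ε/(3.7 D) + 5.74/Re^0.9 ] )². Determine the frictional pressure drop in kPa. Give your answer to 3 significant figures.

Cross-sectional area A = πD²/4 = π(0.177)²/4 = 0.02461 m²; mean velocity V = Q/A = 0.0781/0.02461 = 3.174 m/s.
Reynolds number Re = ρVD/μ = 646 · 3.174 · 0.177 / 0.000249 = 1.458e+06.
Re > 4000 → turbulent. Relative roughness ε/D = 0.000487/0.177 = 0.00275. Swamee-Jain: f = 0.25/(log₁₀[0.00275/3.7 + 5.74/1.458e+06^0.9])² = 0.25/(log₁₀[0.000744 + 1.63e-05])² = 0.25/(-3.119)² = 0.02569.
Total minor-loss coefficient ΣK = 1·1.8 + 3·0.22 = 2.46.
ΔP = [f·L/D + ΣK]·(ρV²/2) = [0.02569·555/0.177 + 2.46]·(646·3.174²/2) = [80.57 + 2.46]·3254 = 2.702e+05 Pa.
ΔP = 2.702e+05 Pa = 270 kPa.

ΔP ≈ 270 kPa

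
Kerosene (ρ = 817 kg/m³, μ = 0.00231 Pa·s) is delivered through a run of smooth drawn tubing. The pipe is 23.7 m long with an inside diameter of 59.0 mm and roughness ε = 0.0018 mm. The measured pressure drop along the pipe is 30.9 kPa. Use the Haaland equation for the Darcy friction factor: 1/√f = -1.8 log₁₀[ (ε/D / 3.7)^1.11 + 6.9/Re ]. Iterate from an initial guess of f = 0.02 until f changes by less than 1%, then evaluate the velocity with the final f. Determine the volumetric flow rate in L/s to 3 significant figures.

Q ≈ 8.46 L/s

Rearranging Darcy-Weisbach: V = √(2·ΔP·D/(f·L·ρ)). With ε/D = 1.8e-06/0.059 = 3.05e-05, iterate starting from f = 0.02:
  f = 0.02 → V = √(2·3.09e+04·0.059/(0.02·23.7·817)) = 3.068 m/s; Re = ρVD/μ = 6.403e+04; f → 0.0197
  f = 0.0197 → V = 3.092 m/s; Re = 6.452e+04; f → 0.01966
Converged (Δf/f < 1%). With the final f = 0.01966: V = √(2·3.09e+04·0.059/(0.01966·23.7·817)) = 3.094 m/s.
Q = V·A = 3.094·(π/4·0.059²) = 0.00846 m³/s = 8.46 L/s.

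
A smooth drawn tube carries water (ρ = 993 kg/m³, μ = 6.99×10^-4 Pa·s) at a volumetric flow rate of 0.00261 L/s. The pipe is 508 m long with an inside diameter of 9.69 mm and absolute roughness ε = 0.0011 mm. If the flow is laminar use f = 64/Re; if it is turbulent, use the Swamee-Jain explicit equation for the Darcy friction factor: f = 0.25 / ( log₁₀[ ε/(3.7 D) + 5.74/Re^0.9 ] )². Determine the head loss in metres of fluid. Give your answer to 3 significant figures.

Q = 0.00261 L/s = 0.00261/1000 = 2.61e-06 m³/s.
Cross-sectional area A = πD²/4 = π(0.00969)²/4 = 7.375e-05 m²; mean velocity V = Q/A = 2.61e-06/7.375e-05 = 0.03539 m/s.
Reynolds number Re = ρVD/μ = 993 · 0.03539 · 0.00969 / 0.000699 = 487.2.
Re < 2300 → laminar flow, so f = 64/Re = 64/487.2 = 0.1314 (the turbulent correlation is not needed).
Darcy-Weisbach: ΔP = f(L/D)(ρV²/2) = 0.1314·(508/0.00969)·(993·0.03539²/2) = 0.1314·5.243e+04·0.6219 = 4283 Pa.
Head loss h_f = ΔP/(ρg) = 4283/(993·9.81) = 0.440 m.

h_f ≈ 0.440 m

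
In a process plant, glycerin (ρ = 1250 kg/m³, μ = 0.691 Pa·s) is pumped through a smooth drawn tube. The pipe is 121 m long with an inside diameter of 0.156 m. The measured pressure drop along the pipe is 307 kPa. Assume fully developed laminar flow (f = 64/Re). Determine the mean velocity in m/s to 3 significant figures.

For laminar flow, f = 64/Re with Re = ρVD/μ, so Darcy-Weisbach reduces to ΔP = 32μLV/D². Solving for V: V = ΔP·D²/(32μL) = 3.07e+05·(0.156)²/(32·0.691·121) = 2.792 m/s.
Check: Re = ρVD/μ = 1250·2.792·0.156/0.691 = 788 < 2300, so the laminar assumption holds.

V ≈ 2.79 m/s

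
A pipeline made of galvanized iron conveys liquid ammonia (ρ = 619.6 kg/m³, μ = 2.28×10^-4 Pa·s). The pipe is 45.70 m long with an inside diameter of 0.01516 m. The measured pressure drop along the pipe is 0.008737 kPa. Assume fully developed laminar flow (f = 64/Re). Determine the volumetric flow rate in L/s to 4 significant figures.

Q ≈ 0.001087 L/s

For laminar flow, f = 64/Re with Re = ρVD/μ, so Darcy-Weisbach reduces to ΔP = 32μLV/D². Solving for V: V = ΔP·D²/(32μL) = 8.737·(0.01516)²/(32·0.000228·45.7) = 0.006022 m/s.
Check: Re = ρVD/μ = 619.6·0.006022·0.01516/0.000228 = 248.1 < 2300, so the laminar assumption holds.
Q = V·A = 0.006022·(π/4·0.01516²) = 1.087e-06 m³/s = 0.001087 L/s.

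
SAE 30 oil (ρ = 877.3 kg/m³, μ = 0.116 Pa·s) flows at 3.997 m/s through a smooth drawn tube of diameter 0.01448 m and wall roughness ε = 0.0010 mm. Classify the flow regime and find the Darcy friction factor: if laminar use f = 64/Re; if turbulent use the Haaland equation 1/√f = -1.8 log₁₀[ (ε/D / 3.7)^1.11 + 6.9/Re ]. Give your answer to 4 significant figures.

f ≈ 0.1462

Re = ρVD/μ = 877.3·3.997·0.01448/0.116 = 437.7.
Re < 2300 → laminar, so f = 64/Re = 0.1462 (roughness is irrelevant in laminar flow).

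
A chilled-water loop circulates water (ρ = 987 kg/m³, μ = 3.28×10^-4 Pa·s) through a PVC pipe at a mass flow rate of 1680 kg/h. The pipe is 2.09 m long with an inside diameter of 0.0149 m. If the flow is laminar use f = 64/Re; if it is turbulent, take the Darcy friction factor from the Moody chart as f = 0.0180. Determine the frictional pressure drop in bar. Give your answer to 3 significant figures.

ΔP ≈ 0.0916 bar

ṁ = 1680 kg/h = 1680/3600 = 0.4667 kg/s.
A = πD²/4 = π(0.0149)²/4 = 0.0001744 m²; mean velocity V = ṁ/(ρA) = 0.4667/(987 · 0.0001744) = 2.712 m/s.
Reynolds number Re = ρVD/μ = 987 · 2.712 · 0.0149 / 0.000328 = 1.216e+05.
Re > 4000 → turbulent; use the Moody-chart value f = 0.0180.
Darcy-Weisbach: ΔP = f(L/D)(ρV²/2) = 0.018·(2.09/0.0149)·(987·2.712²/2) = 0.018·140.3·3629 = 9162 Pa.
ΔP = 9162 Pa = 0.0916 bar.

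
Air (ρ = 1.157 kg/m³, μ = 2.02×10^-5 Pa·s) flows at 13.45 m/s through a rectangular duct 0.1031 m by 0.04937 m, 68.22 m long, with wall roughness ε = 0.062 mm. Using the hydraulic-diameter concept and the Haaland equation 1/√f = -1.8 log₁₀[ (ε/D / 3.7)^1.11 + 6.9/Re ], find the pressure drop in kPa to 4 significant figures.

ΔP ≈ 2.506 kPa

Hydraulic diameter D_h = 4A/P = 4·(0.1031·0.04937)/(2·(0.1031+0.04937)) = 0.02036/0.3049 = 0.06677 m.
Re = ρVD_h/μ = 1.157·13.45·0.06677/2.02e-05 = 5.144e+04.
ε/D_h = 6.2e-05/0.06677 = 0.000929; Haaland gives 1/√f = -1.8 log₁₀[0.000101+0.000134] = 6.532, so f = 0.02344.
ΔP = f(L/D_h)(ρV²/2) = 0.02344·68.22/0.06677·104.7 = 2506 Pa.
ΔP = 2.506 kPa.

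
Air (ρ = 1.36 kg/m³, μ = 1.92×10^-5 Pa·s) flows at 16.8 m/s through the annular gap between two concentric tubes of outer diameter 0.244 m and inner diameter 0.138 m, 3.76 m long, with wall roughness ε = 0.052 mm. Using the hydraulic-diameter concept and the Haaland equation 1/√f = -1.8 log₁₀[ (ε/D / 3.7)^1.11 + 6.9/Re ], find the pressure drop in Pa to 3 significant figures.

Hydraulic diameter D_h = 4A/P = D_o - D_i = 0.244 - 0.138 = 0.106 m.
Re = ρVD_h/μ = 1.36·16.8·0.106/1.92e-05 = 1.261e+05.
ε/D_h = 5.2e-05/0.106 = 0.000491; Haaland gives 1/√f = -1.8 log₁₀[4.97e-05+5.47e-05] = 7.167, so f = 0.01947.
ΔP = f(L/D_h)(ρV²/2) = 0.01947·3.76/0.106·191.9 = 132.5 Pa.

ΔP ≈ 133 Pa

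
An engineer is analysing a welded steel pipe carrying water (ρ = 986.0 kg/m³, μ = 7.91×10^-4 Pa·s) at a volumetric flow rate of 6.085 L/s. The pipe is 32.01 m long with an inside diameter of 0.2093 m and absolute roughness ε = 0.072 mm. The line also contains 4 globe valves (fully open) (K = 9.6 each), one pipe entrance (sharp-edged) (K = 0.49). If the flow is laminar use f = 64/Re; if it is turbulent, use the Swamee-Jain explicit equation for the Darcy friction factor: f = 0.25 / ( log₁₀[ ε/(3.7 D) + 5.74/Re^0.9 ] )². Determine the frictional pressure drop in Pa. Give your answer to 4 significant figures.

ΔP ≈ 652.6 Pa

Q = 6.085 L/s = 6.085/1000 = 0.006085 m³/s.
Cross-sectional area A = πD²/4 = π(0.2093)²/4 = 0.03441 m²; mean velocity V = Q/A = 0.006085/0.03441 = 0.1769 m/s.
Reynolds number Re = ρVD/μ = 986 · 0.1769 · 0.2093 / 0.000791 = 4.614e+04.
Re > 4000 → turbulent. Relative roughness ε/D = 7.2e-05/0.2093 = 0.000344. Swamee-Jain: f = 0.25/(log₁₀[0.000344/3.7 + 5.74/4.614e+04^0.9])² = 0.25/(log₁₀[9.3e-05 + 0.000364])² = 0.25/(-3.34)² = 0.02241.
Total minor-loss coefficient ΣK = 4·9.6 + 1·0.49 = 38.9.
ΔP = [f·L/D + ΣK]·(ρV²/2) = [0.02241·32.01/0.2093 + 38.9]·(986·0.1769²/2) = [3.427 + 38.9]·15.42 = 652.6 Pa.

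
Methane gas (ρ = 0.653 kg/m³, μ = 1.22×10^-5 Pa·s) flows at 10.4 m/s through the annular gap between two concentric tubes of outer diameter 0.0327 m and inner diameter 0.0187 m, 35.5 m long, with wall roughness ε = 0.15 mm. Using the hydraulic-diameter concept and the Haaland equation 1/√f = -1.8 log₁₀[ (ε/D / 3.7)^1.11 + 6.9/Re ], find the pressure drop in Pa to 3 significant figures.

ΔP ≈ 4030 Pa

Hydraulic diameter D_h = 4A/P = D_o - D_i = 0.0327 - 0.0187 = 0.014 m.
Re = ρVD_h/μ = 0.653·10.4·0.014/1.22e-05 = 7793.
ε/D_h = 0.00015/0.014 = 0.0107; Haaland gives 1/√f = -1.8 log₁₀[0.00152+0.000885] = 4.713, so f = 0.04502.
ΔP = f(L/D_h)(ρV²/2) = 0.04502·35.5/0.014·35.31 = 4031 Pa.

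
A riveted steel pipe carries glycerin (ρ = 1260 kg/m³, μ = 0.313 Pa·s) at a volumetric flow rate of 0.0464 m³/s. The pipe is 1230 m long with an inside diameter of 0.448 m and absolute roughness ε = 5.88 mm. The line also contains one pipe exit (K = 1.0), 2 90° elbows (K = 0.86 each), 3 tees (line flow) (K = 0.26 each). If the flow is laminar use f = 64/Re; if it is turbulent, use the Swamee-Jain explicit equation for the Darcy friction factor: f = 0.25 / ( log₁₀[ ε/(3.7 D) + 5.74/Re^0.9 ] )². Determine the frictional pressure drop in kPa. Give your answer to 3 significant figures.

Cross-sectional area A = πD²/4 = π(0.448)²/4 = 0.1576 m²; mean velocity V = Q/A = 0.0464/0.1576 = 0.2944 m/s.
Reynolds number Re = ρVD/μ = 1260 · 0.2944 · 0.448 / 0.313 = 530.9.
Re < 2300 → laminar flow, so f = 64/Re = 64/530.9 = 0.1206 (the turbulent correlation is not needed).
Total minor-loss coefficient ΣK = 1·1 + 2·0.86 + 3·0.26 = 3.5.
ΔP = [f·L/D + ΣK]·(ρV²/2) = [0.1206·1230/0.448 + 3.5]·(1260·0.2944²/2) = [331 + 3.5]·54.59 = 1.826e+04 Pa.
ΔP = 1.826e+04 Pa = 18.3 kPa.

ΔP ≈ 18.3 kPa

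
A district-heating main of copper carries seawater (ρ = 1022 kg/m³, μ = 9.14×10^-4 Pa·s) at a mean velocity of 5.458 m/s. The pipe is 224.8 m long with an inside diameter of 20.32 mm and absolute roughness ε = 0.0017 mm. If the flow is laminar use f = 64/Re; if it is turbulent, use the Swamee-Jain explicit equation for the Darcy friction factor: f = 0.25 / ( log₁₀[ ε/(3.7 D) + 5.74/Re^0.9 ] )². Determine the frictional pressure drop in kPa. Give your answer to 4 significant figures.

Reynolds number Re = ρVD/μ = 1022 · 5.458 · 0.02032 / 0.000914 = 1.24e+05.
Re > 4000 → turbulent. Relative roughness ε/D = 1.7e-06/0.02032 = 8.37e-05. Swamee-Jain: f = 0.25/(log₁₀[8.37e-05/3.7 + 5.74/1.24e+05^0.9])² = 0.25/(log₁₀[2.26e-05 + 0.00015])² = 0.25/(-3.764)² = 0.01765.
Darcy-Weisbach: ΔP = f(L/D)(ρV²/2) = 0.01765·(224.8/0.02032)·(1022·5.458²/2) = 0.01765·1.106e+04·1.522e+04 = 2.972e+06 Pa.
ΔP = 2.972e+06 Pa = 2972 kPa.

ΔP ≈ 2972 kPa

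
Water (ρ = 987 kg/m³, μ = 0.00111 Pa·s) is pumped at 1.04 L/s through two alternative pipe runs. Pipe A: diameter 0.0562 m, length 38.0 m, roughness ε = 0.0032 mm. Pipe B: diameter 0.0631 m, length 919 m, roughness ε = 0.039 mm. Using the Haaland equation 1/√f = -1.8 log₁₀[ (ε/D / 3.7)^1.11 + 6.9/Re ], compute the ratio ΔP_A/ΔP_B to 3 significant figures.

ΔP_A/ΔP_B ≈ 0.0690

Pipe A: V = Q/A = 0.00104/0.002481 = 0.4192 m/s; Re = 2.095e+04; ε/D = 5.69e-05; Haaland → f = 0.02554; ΔP_A = f(L/D)(ρV²/2) = 1498 Pa.
Pipe B: V = Q/A = 0.00104/0.003127 = 0.3326 m/s; Re = 1.866e+04; ε/D = 0.000618; Haaland → f = 0.0273; ΔP_B = f(L/D)(ρV²/2) = 2.17e+04 Pa.
ΔP_A/ΔP_B = 1498/2.17e+04 = 0.0690.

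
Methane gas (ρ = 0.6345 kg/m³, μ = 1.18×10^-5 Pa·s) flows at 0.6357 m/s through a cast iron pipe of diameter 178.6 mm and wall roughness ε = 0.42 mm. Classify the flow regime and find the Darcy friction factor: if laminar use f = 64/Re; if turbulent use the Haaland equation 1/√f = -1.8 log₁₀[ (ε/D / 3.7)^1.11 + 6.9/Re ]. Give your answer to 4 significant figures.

Re = ρVD/μ = 0.6345·0.6357·0.1786/1.18e-05 = 6105.
Re > 4000 → turbulent. ε/D = 0.00042/0.1786 = 0.00235; Haaland: 1/√f = -1.8 log₁₀[0.000283 + 0.00113] = 5.13, so f = 0.038.

f ≈ 0.03800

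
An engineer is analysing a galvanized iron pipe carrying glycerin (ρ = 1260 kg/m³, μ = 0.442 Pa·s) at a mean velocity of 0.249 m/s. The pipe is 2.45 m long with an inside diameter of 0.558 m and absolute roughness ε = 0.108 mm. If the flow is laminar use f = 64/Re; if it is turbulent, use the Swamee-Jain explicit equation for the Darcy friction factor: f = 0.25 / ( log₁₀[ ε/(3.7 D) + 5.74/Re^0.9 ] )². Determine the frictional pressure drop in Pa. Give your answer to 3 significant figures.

ΔP ≈ 27.7 Pa

Reynolds number Re = ρVD/μ = 1260 · 0.249 · 0.558 / 0.442 = 396.1.
Re < 2300 → laminar flow, so f = 64/Re = 64/396.1 = 0.1616 (the turbulent correlation is not needed).
Darcy-Weisbach: ΔP = f(L/D)(ρV²/2) = 0.1616·(2.45/0.558)·(1260·0.249²/2) = 0.1616·4.391·39.06 = 27.71 Pa.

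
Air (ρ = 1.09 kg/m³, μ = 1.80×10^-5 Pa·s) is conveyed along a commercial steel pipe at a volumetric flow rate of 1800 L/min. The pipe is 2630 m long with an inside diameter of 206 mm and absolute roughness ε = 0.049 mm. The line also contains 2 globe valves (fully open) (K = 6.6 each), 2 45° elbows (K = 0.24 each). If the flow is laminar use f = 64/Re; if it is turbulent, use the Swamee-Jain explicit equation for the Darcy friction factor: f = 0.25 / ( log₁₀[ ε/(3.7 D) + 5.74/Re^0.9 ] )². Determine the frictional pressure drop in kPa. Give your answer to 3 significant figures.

Q = 1800 L/min = 1800/60000 = 0.03 m³/s.
Cross-sectional area A = πD²/4 = π(0.206)²/4 = 0.03333 m²; mean velocity V = Q/A = 0.03/0.03333 = 0.9001 m/s.
Reynolds number Re = ρVD/μ = 1.09 · 0.9001 · 0.206 / 1.8e-05 = 1.123e+04.
Re > 4000 → turbulent. Relative roughness ε/D = 4.9e-05/0.206 = 0.000238. Swamee-Jain: f = 0.25/(log₁₀[0.000238/3.7 + 5.74/1.123e+04^0.9])² = 0.25/(log₁₀[6.43e-05 + 0.0013])² = 0.25/(-2.865)² = 0.03045.
Total minor-loss coefficient ΣK = 2·6.6 + 2·0.24 = 13.7.
ΔP = [f·L/D + ΣK]·(ρV²/2) = [0.03045·2630/0.206 + 13.7]·(1.09·0.9001²/2) = [388.7 + 13.7]·0.4416 = 177.7 Pa.
ΔP = 177.7 Pa = 0.178 kPa.

ΔP ≈ 0.178 kPa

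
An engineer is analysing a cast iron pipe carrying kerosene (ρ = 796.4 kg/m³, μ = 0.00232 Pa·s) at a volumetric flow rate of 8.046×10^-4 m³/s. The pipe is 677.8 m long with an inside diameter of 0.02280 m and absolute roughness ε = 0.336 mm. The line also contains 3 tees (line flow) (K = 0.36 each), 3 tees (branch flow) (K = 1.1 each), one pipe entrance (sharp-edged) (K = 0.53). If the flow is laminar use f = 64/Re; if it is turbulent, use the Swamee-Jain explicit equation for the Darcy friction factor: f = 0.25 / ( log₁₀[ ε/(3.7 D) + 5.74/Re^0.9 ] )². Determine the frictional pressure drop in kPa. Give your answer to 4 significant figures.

Cross-sectional area A = πD²/4 = π(0.0228)²/4 = 0.0004083 m²; mean velocity V = Q/A = 0.0008046/0.0004083 = 1.971 m/s.
Reynolds number Re = ρVD/μ = 796.4 · 1.971 · 0.0228 / 0.00232 = 1.542e+04.
Re > 4000 → turbulent. Relative roughness ε/D = 0.000336/0.0228 = 0.0147. Swamee-Jain: f = 0.25/(log₁₀[0.0147/3.7 + 5.74/1.542e+04^0.9])² = 0.25/(log₁₀[0.00398 + 0.000976])² = 0.25/(-2.305)² = 0.04707.
Total minor-loss coefficient ΣK = 3·0.36 + 3·1.1 + 1·0.53 = 4.91.
ΔP = [f·L/D + ΣK]·(ρV²/2) = [0.04707·677.8/0.0228 + 4.91]·(796.4·1.971²/2) = [1399 + 4.91]·1546 = 2.172e+06 Pa.
ΔP = 2.172e+06 Pa = 2172 kPa.

ΔP ≈ 2172 kPa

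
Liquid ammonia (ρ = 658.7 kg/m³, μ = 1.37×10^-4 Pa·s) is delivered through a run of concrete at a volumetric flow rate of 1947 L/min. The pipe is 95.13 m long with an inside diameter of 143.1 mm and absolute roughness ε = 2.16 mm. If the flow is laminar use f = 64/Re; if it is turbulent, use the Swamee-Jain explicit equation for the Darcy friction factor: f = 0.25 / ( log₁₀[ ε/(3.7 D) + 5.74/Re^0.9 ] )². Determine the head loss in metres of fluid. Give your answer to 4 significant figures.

Q = 1947 L/min = 1947/60000 = 0.03245 m³/s.
Cross-sectional area A = πD²/4 = π(0.1431)²/4 = 0.01608 m²; mean velocity V = Q/A = 0.03245/0.01608 = 2.018 m/s.
Reynolds number Re = ρVD/μ = 658.7 · 2.018 · 0.1431 / 0.000137 = 1.388e+06.
Re > 4000 → turbulent. Relative roughness ε/D = 0.00216/0.1431 = 0.0151. Swamee-Jain: f = 0.25/(log₁₀[0.0151/3.7 + 5.74/1.388e+06^0.9])² = 0.25/(log₁₀[0.00408 + 1.7e-05])² = 0.25/(-2.388)² = 0.04386.
Darcy-Weisbach: ΔP = f(L/D)(ρV²/2) = 0.04386·(95.13/0.1431)·(658.7·2.018²/2) = 0.04386·664.8·1341 = 3.909e+04 Pa.
Head loss h_f = ΔP/(ρg) = 3.909e+04/(658.7·9.81) = 6.049 m.

h_f ≈ 6.049 m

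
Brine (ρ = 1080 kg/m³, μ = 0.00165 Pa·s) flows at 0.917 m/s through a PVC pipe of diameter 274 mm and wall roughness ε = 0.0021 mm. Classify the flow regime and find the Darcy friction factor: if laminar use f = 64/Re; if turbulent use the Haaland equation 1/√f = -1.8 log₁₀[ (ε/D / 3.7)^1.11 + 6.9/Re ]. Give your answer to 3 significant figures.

f ≈ 0.0161

Re = ρVD/μ = 1080·0.917·0.274/0.00165 = 1.645e+05.
Re > 4000 → turbulent. ε/D = 2.1e-06/0.274 = 7.66e-06; Haaland: 1/√f = -1.8 log₁₀[4.91e-07 + 4.2e-05] = 7.87, so f = 0.01615.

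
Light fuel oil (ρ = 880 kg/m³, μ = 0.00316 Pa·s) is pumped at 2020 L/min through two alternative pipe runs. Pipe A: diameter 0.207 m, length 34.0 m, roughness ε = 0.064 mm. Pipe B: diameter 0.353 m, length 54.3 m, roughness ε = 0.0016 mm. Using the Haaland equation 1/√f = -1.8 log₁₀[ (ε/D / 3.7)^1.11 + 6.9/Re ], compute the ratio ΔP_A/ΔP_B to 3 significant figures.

ΔP_A/ΔP_B ≈ 8.40

Pipe A: V = Q/A = 0.03367/0.03365 = 1 m/s; Re = 5.767e+04; ε/D = 0.000309; Haaland → f = 0.02109; ΔP_A = f(L/D)(ρV²/2) = 1525 Pa.
Pipe B: V = Q/A = 0.03367/0.09787 = 0.344 m/s; Re = 3.382e+04; ε/D = 4.53e-06; Haaland → f = 0.02267; ΔP_B = f(L/D)(ρV²/2) = 181.6 Pa.
ΔP_A/ΔP_B = 1525/181.6 = 8.40.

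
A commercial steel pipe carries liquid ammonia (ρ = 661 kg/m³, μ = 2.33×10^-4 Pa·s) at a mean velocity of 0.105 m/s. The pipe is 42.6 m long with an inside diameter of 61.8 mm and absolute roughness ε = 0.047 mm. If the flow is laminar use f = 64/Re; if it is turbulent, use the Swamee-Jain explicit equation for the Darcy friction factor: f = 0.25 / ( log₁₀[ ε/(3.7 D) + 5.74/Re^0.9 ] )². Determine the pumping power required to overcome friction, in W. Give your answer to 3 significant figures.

Reynolds number Re = ρVD/μ = 661 · 0.105 · 0.0618 / 0.000233 = 1.841e+04.
Re > 4000 → turbulent. Relative roughness ε/D = 4.7e-05/0.0618 = 0.000761. Swamee-Jain: f = 0.25/(log₁₀[0.000761/3.7 + 5.74/1.841e+04^0.9])² = 0.25/(log₁₀[0.000206 + 0.000833])² = 0.25/(-2.984)² = 0.02808.
Darcy-Weisbach: ΔP = f(L/D)(ρV²/2) = 0.02808·(42.6/0.0618)·(661·0.105²/2) = 0.02808·689.3·3.644 = 70.53 Pa.
Q = V·A = 0.105·0.003 = 0.000315 m³/s.
Pumping power P = QΔP = 0.000315·70.53 = 0.02221 W = 0.0222 W.

P ≈ 0.0222 W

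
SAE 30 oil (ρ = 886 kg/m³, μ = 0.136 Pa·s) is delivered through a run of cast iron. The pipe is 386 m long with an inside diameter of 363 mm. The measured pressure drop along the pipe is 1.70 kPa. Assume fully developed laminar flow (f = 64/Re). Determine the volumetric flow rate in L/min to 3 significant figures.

For laminar flow, f = 64/Re with Re = ρVD/μ, so Darcy-Weisbach reduces to ΔP = 32μLV/D². Solving for V: V = ΔP·D²/(32μL) = 1700·(0.363)²/(32·0.136·386) = 0.1333 m/s.
Check: Re = ρVD/μ = 886·0.1333·0.363/0.136 = 315.3 < 2300, so the laminar assumption holds.
Q = V·A = 0.1333·(π/4·0.363²) = 0.0138 m³/s = 828 L/min.

Q ≈ 828 L/min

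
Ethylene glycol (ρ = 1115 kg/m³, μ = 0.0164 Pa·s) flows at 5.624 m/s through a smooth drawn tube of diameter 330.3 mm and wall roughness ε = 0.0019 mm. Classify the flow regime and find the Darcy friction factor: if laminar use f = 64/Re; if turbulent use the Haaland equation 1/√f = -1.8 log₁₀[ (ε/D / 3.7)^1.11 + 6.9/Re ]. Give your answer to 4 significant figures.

f ≈ 0.01701

Re = ρVD/μ = 1115·5.624·0.3303/0.0164 = 1.263e+05.
Re > 4000 → turbulent. ε/D = 1.9e-06/0.3303 = 5.75e-06; Haaland: 1/√f = -1.8 log₁₀[3.57e-07 + 5.46e-05] = 7.667, so f = 0.01701.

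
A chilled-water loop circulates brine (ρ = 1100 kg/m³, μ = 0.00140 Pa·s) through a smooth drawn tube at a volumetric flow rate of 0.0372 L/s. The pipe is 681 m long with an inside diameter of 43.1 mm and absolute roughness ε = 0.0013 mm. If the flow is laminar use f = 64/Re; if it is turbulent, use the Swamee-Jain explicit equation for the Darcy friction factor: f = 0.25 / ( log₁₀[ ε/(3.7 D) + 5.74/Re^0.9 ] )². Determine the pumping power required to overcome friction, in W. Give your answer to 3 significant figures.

Q = 0.0372 L/s = 0.0372/1000 = 3.72e-05 m³/s.
Cross-sectional area A = πD²/4 = π(0.0431)²/4 = 0.001459 m²; mean velocity V = Q/A = 3.72e-05/0.001459 = 0.0255 m/s.
Reynolds number Re = ρVD/μ = 1100 · 0.0255 · 0.0431 / 0.0014 = 863.5.
Re < 2300 → laminar flow, so f = 64/Re = 64/863.5 = 0.07412 (the turbulent correlation is not needed).
Darcy-Weisbach: ΔP = f(L/D)(ρV²/2) = 0.07412·(681/0.0431)·(1100·0.0255²/2) = 0.07412·1.58e+04·0.3576 = 418.8 Pa.
Pumping power P = QΔP = 3.72e-05·418.8 = 0.01558 W = 0.0156 W.

P ≈ 0.0156 W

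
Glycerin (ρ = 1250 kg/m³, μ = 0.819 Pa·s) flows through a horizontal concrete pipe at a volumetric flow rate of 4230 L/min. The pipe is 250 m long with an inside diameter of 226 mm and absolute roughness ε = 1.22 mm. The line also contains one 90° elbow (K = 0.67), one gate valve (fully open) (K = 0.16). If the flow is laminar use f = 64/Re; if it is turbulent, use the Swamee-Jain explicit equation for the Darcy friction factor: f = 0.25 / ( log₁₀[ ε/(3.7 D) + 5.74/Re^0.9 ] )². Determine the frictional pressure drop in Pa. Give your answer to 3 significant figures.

Q = 4230 L/min = 4230/60000 = 0.0705 m³/s.
Cross-sectional area A = πD²/4 = π(0.226)²/4 = 0.04011 m²; mean velocity V = Q/A = 0.0705/0.04011 = 1.757 m/s.
Reynolds number Re = ρVD/μ = 1250 · 1.757 · 0.226 / 0.819 = 606.2.
Re < 2300 → laminar flow, so f = 64/Re = 64/606.2 = 0.1056 (the turbulent correlation is not needed).
Total minor-loss coefficient ΣK = 1·0.67 + 1·0.16 = 0.83.
ΔP = [f·L/D + ΣK]·(ρV²/2) = [0.1056·250/0.226 + 0.83]·(1250·1.757²/2) = [116.8 + 0.83]·1930 = 2.27e+05 Pa.

ΔP ≈ 227000 Pa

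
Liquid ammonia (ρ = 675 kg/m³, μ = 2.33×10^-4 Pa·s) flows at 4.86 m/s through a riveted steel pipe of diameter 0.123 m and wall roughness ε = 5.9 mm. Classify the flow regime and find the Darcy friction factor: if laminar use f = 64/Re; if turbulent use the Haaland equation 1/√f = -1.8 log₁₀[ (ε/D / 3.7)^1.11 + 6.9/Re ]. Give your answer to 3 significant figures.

Re = ρVD/μ = 675·4.86·0.123/0.000233 = 1.732e+06.
Re > 4000 → turbulent. ε/D = 0.0059/0.123 = 0.048; Haaland: 1/√f = -1.8 log₁₀[0.00804 + 3.98e-06] = 3.77, so f = 0.07035.

f ≈ 0.0703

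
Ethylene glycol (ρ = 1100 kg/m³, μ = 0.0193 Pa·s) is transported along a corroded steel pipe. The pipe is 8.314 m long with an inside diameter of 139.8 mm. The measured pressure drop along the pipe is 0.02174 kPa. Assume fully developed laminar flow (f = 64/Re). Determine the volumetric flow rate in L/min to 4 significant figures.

Q ≈ 76.21 L/min

For laminar flow, f = 64/Re with Re = ρVD/μ, so Darcy-Weisbach reduces to ΔP = 32μLV/D². Solving for V: V = ΔP·D²/(32μL) = 21.74·(0.1398)²/(32·0.0193·8.314) = 0.08275 m/s.
Check: Re = ρVD/μ = 1100·0.08275·0.1398/0.0193 = 659.3 < 2300, so the laminar assumption holds.
Q = V·A = 0.08275·(π/4·0.1398²) = 0.00127 m³/s = 76.21 L/min.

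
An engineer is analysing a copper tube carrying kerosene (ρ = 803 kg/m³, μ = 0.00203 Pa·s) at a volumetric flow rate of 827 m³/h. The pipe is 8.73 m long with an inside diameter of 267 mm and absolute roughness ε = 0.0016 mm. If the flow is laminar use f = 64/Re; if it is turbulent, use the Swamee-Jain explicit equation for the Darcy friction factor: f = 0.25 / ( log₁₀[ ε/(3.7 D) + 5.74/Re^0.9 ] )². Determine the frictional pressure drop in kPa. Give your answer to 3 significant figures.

Q = 827 m³/h = 827/3600 = 0.2297 m³/s.
Cross-sectional area A = πD²/4 = π(0.267)²/4 = 0.05599 m²; mean velocity V = Q/A = 0.2297/0.05599 = 4.103 m/s.
Reynolds number Re = ρVD/μ = 803 · 4.103 · 0.267 / 0.00203 = 4.333e+05.
Re > 4000 → turbulent. Relative roughness ε/D = 1.6e-06/0.267 = 5.99e-06. Swamee-Jain: f = 0.25/(log₁₀[5.99e-06/3.7 + 5.74/4.333e+05^0.9])² = 0.25/(log₁₀[1.62e-06 + 4.85e-05])² = 0.25/(-4.3)² = 0.01352.
Darcy-Weisbach: ΔP = f(L/D)(ρV²/2) = 0.01352·(8.73/0.267)·(803·4.103²/2) = 0.01352·32.7·6759 = 2988 Pa.
ΔP = 2988 Pa = 2.99 kPa.

ΔP ≈ 2.99 kPa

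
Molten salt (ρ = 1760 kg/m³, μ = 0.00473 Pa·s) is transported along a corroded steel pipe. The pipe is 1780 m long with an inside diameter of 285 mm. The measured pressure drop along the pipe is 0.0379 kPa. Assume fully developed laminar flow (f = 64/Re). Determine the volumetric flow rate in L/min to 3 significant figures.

For laminar flow, f = 64/Re with Re = ρVD/μ, so Darcy-Weisbach reduces to ΔP = 32μLV/D². Solving for V: V = ΔP·D²/(32μL) = 37.9·(0.285)²/(32·0.00473·1780) = 0.01143 m/s.
Check: Re = ρVD/μ = 1760·0.01143·0.285/0.00473 = 1212 < 2300, so the laminar assumption holds.
Q = V·A = 0.01143·(π/4·0.285²) = 0.0007289 m³/s = 43.7 L/min.

Q ≈ 43.7 L/min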